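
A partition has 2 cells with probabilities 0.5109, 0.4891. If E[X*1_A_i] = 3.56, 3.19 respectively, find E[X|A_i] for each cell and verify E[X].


For each cell A_i: E[X|A_i] = E[X*1_A_i] / P(A_i)
Step 1: E[X|A_1] = 3.56 / 0.5109 = 6.968096
Step 2: E[X|A_2] = 3.19 / 0.4891 = 6.522184
Verification: E[X] = sum E[X*1_A_i] = 3.56 + 3.19 = 6.75


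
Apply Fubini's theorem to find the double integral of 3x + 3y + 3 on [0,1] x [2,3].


By Fubini, integrate in x first, then y.
Step 1: Fix y, integrate over x in [0,1]:
  integral(3x + 3y + 3, x=0..1)
  = 3*(1^2 - 0^2)/2 + (3y + 3)*(1 - 0)
  = 1.5 + (3y + 3)*1
  = 1.5 + 3y + 3
  = 4.5 + 3y
Step 2: Integrate over y in [2,3]:
  integral(4.5 + 3y, y=2..3)
  = 4.5*1 + 3*(3^2 - 2^2)/2
  = 4.5 + 7.5
  = 12


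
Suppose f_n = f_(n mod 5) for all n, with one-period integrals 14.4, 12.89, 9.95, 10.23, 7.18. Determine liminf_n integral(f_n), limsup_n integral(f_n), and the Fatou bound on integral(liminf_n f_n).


The sequence (integral(f_n)) is periodic with period 5, repeating the values 14.4, 12.89, 9.95, 10.23, 7.18 indefinitely.
Step 1: For a periodic sequence, every tail (a_m, a_(m+1), ...) contains all 5 period values infinitely often.
Step 2: Hence inf of every tail = min of the period values = min(14.4, 12.89, 9.95, 10.23, 7.18) = 7.18.
        liminf_n integral(f_n) = sup over m of (inf of tail from m) = 7.18.
Step 3: Similarly sup of every tail = max of the period values = 14.4.
        limsup_n integral(f_n) = 14.4.
Step 4: Fatou's lemma: integral(liminf_n f_n) <= liminf_n integral(f_n) = 7.18.
        So the integral of the pointwise liminf is at most 7.18.


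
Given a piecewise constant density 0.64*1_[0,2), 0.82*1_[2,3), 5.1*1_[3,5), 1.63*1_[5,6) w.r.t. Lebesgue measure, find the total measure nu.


Integrate each piece of the Radon-Nikodym derivative:
Step 1: integral_0^2 0.64 dx = 0.64*(2-0) = 0.64*2 = 1.28
Step 2: integral_2^3 0.82 dx = 0.82*(3-2) = 0.82*1 = 0.82
Step 3: integral_3^5 5.1 dx = 5.1*(5-3) = 5.1*2 = 10.2
Step 4: integral_5^6 1.63 dx = 1.63*(6-5) = 1.63*1 = 1.63
Total: 1.28 + 0.82 + 10.2 + 1.63 = 13.93


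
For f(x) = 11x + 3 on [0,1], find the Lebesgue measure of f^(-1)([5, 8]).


f^(-1)([5, 8]) = {x : 5 <= 11x + 3 <= 8}
Solving: (5 - 3)/11 <= x <= (8 - 3)/11
= [0.181818, 0.454545]
Intersecting with [0,1]: [0.181818, 0.454545]
Measure = 0.454545 - 0.181818 = 0.272727


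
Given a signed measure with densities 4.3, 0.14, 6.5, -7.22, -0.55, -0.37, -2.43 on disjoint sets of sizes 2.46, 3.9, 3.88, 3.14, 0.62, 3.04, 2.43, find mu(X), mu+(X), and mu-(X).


Step 1: Compute signed measure on each set:
  Set 1: 4.3 * 2.46 = 10.578
  Set 2: 0.14 * 3.9 = 0.546
  Set 3: 6.5 * 3.88 = 25.22
  Set 4: -7.22 * 3.14 = -22.6708
  Set 5: -0.55 * 0.62 = -0.341
  Set 6: -0.37 * 3.04 = -1.1248
  Set 7: -2.43 * 2.43 = -5.9049
Step 2: Total signed measure = (10.578) + (0.546) + (25.22) + (-22.6708) + (-0.341) + (-1.1248) + (-5.9049)
     = 6.3025
Step 3: Positive part mu+(X) = sum of positive contributions = 36.344
Step 4: Negative part mu-(X) = |sum of negative contributions| = 30.0415


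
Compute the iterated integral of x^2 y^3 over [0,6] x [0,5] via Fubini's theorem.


By Fubini's theorem, the double integral factors as a product of single integrals:
Step 1: integral_0^6 x^2 dx = [x^3/3] from 0 to 6
     = 6^3/3 = 72
Step 2: integral_0^5 y^3 dy = [y^4/4] from 0 to 5
     = 5^4/4 = 156.25
Step 3: Double integral = 72 * 156.25 = 11250


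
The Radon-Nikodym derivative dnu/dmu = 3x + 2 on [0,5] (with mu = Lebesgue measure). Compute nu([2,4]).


nu(A) = integral_A (dnu/dmu) dmu = integral_2^4 (3x + 2) dx
Step 1: Antiderivative F(x) = (3/2)x^2 + 2x
Step 2: F(4) = (3/2)*4^2 + 2*4 = 24 + 8 = 32
Step 3: F(2) = (3/2)*2^2 + 2*2 = 6 + 4 = 10
Step 4: nu([2,4]) = F(4) - F(2) = 32 - 10 = 22


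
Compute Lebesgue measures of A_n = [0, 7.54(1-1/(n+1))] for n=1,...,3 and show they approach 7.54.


By continuity of measure from below: if A_n increases to A, then m(A_n) -> m(A).
Here A = [0, 7.54], so m(A) = 7.54
Step 1: a_1 = 7.54*(1 - 1/2) = 3.77, m(A_1) = 3.77
Step 2: a_2 = 7.54*(1 - 1/3) = 5.0267, m(A_2) = 5.0267
Step 3: a_3 = 7.54*(1 - 1/4) = 5.655, m(A_3) = 5.655
Limit: m(A_n) -> m([0,7.54]) = 7.54


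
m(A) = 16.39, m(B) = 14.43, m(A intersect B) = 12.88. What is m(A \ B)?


m(A \ B) = m(A) - m(A n B)
= 16.39 - 12.88
= 3.51


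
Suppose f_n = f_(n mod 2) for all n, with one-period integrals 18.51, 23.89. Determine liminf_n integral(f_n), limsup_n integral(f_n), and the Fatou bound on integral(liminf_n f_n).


The sequence (integral(f_n)) is periodic with period 2, repeating the values 18.51, 23.89 indefinitely.
Step 1: For a periodic sequence, every tail (a_m, a_(m+1), ...) contains all 2 period values infinitely often.
Step 2: Hence inf of every tail = min of the period values = min(18.51, 23.89) = 18.51.
        liminf_n integral(f_n) = sup over m of (inf of tail from m) = 18.51.
Step 3: Similarly sup of every tail = max of the period values = 23.89.
        limsup_n integral(f_n) = 23.89.
Step 4: Fatou's lemma: integral(liminf_n f_n) <= liminf_n integral(f_n) = 18.51.
        So the integral of the pointwise liminf is at most 18.51.


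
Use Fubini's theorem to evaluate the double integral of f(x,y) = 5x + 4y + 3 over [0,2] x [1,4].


By Fubini, integrate in x first, then y.
Step 1: Fix y, integrate over x in [0,2]:
  integral(5x + 4y + 3, x=0..2)
  = 5*(2^2 - 0^2)/2 + (4y + 3)*(2 - 0)
  = 10 + (4y + 3)*2
  = 10 + 8y + 6
  = 16 + 8y
Step 2: Integrate over y in [1,4]:
  integral(16 + 8y, y=1..4)
  = 16*3 + 8*(4^2 - 1^2)/2
  = 48 + 60
  = 108


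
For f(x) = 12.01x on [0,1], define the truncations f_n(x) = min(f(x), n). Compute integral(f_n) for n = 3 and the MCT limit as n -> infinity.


f(x) = 12.01x on [0,1]; f_n(x) = min(12.01x, n). At n = 3:
Step 1: f(x) reaches 3 at x = 3/12.01 = 0.249792
Step 2: integral(f_3) = integral(12.01x, 0, 0.249792) + integral(3, 0.249792, 1)
       = 12.01*0.249792^2/2 + 3*(1 - 0.249792)
       = 0.374688 + 2.250624
       = 2.625312
Step 3: As n -> infinity, f_n increases to f, so by MCT integral(f_n) -> integral(f) = 12.01/2 = 6.005.
Convergence: integral(f_3) = 2.625312 -> 6.005 as n -> infinity


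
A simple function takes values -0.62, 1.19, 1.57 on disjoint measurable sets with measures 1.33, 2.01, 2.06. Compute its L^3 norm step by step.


Step 1: Compute |f_i|^3 for each value:
  |-0.62|^3 = 0.238328
  |1.19|^3 = 1.685159
  |1.57|^3 = 3.869893
Step 2: Multiply by measures and sum:
  0.238328 * 1.33 = 0.316976
  1.685159 * 2.01 = 3.38717
  3.869893 * 2.06 = 7.97198
Sum = 0.316976 + 3.38717 + 7.97198 = 11.676125
Step 3: Take the p-th root:
||f||_3 = (11.676125)^(1/3) = 2.268643


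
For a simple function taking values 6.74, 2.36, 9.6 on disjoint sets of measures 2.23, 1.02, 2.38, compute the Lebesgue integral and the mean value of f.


Step 1: Integral = sum(value_i * measure_i)
= 6.74*2.23 + 2.36*1.02 + 9.6*2.38
= 15.0302 + 2.4072 + 22.848
= 40.2854
Step 2: Total measure of domain = 2.23 + 1.02 + 2.38 = 5.63
Step 3: Average value = 40.2854 / 5.63 = 7.155488


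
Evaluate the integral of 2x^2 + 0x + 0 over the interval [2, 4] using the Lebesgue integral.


The Lebesgue integral of a Riemann-integrable function agrees with the Riemann integral.
Antiderivative F(x) = (2/3)x^3 + (0/2)x^2 + 0x
F(4) = (2/3)*4^3 + (0/2)*4^2 + 0*4
     = (2/3)*64 + (0/2)*16 + 0*4
     = 42.666667 + 0.0 + 0
     = 42.666667
F(2) = 5.333333
Integral = F(4) - F(2) = 42.666667 - 5.333333 = 37.333333


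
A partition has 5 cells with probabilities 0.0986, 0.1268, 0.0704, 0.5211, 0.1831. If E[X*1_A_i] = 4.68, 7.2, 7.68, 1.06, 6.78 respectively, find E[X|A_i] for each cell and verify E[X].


For each cell A_i: E[X|A_i] = E[X*1_A_i] / P(A_i)
Step 1: E[X|A_1] = 4.68 / 0.0986 = 47.464503
Step 2: E[X|A_2] = 7.2 / 0.1268 = 56.782334
Step 3: E[X|A_3] = 7.68 / 0.0704 = 109.090909
Step 4: E[X|A_4] = 1.06 / 0.5211 = 2.034159
Step 5: E[X|A_5] = 6.78 / 0.1831 = 37.028946
Verification: E[X] = sum E[X*1_A_i] = 4.68 + 7.2 + 7.68 + 1.06 + 6.78 = 27.4


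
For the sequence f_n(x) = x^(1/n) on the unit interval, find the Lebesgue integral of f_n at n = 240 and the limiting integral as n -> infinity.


At n = 240: f_240(x) = x^(1/240).
Step 1: integral(x^(1/240), 0, 1) = [x^(1/240+1) / (1/240+1)] from 0 to 1
     = 1 / (1/240 + 1) = 1 / ((240+1)/240) = 240/(240+1)
     = 240/241 = 0.995851
Step 2: As n -> infinity, f_n(x) = x^(1/n) -> 1 for x in (0,1], and f_n is increasing in n.
By MCT, lim_n integral(f_n) = integral(lim_n f_n) = integral(1, 0, 1) = 1.
Step 3: Verify convergence: 240/241 = 0.995851 -> 1


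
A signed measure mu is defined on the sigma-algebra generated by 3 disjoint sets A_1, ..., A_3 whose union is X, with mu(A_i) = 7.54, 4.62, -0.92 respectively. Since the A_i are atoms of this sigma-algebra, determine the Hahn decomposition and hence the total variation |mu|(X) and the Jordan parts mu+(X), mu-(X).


Step 1: Every measurable set is a union of atoms (the cells / points), so a Hahn decomposition is
  obtained by grouping atoms by sign: P = union of atoms with mu > 0, N = union of the remaining atoms.
  Atoms in P (indices): 1, 2;  atoms in N (indices): 3
  Positive values: 7.54, 4.62
  Negative values: -0.92
Step 2: mu+(X) = mu(P) = sum of positive atom values = 12.16
Step 3: mu-(X) = -mu(N) = sum of |negative atom values| = 0.92
Step 4: |mu|(X) = mu+(X) + mu-(X) = 12.16 + 0.92 = 13.08


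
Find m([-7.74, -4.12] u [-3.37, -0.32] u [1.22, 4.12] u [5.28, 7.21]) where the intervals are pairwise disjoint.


For pairwise disjoint intervals, m(union) = sum of lengths.
= (-4.12 - -7.74) + (-0.32 - -3.37) + (4.12 - 1.22) + (7.21 - 5.28)
= 3.62 + 3.05 + 2.9 + 1.93
= 11.5


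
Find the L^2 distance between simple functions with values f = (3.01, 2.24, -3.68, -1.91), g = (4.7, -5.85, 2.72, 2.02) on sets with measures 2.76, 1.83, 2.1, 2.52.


Step 1: Compute differences f_i - g_i:
  3.01 - 4.7 = -1.69
  2.24 - -5.85 = 8.09
  -3.68 - 2.72 = -6.4
  -1.91 - 2.02 = -3.93
Step 2: Compute |diff|^2 * measure for each set:
  |-1.69|^2 * 2.76 = 2.8561 * 2.76 = 7.882836
  |8.09|^2 * 1.83 = 65.4481 * 1.83 = 119.770023
  |-6.4|^2 * 2.1 = 40.96 * 2.1 = 86.016
  |-3.93|^2 * 2.52 = 15.4449 * 2.52 = 38.921148
Step 3: Sum = 252.590007
Step 4: ||f-g||_2 = (252.590007)^(1/2) = 15.89308


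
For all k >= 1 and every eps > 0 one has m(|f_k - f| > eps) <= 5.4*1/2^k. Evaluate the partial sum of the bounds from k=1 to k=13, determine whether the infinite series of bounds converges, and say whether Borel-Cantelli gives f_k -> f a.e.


Step 1: List the terms 5.4*1/2^k for k = 1 to 13:
  k=1: 2.7
  k=2: 1.35
  k=3: 0.675
  k=4: 0.3375
  k=5: 0.16875
  k=6: 0.084375
  k=7: 0.042188
  k=8: 0.021094
  k=9: 0.010547
  k=10: 0.005273
  k=11: 0.002637
  k=12: 0.001318
  k=13: 6.591797e-04
Step 2: Partial sum = 2.7 + 1.35 + 0.675 + 0.3375 + 0.16875 + 0.084375 + 0.042188 + 0.021094 + 0.010547 + 0.005273 + 0.002637 + 0.001318 + 6.591797e-04
     = 5.399341
Step 3: The full series sum_(k>=1) 5.4*1/2^k converges (geometric series with ratio 1/2 < 1; a constant multiple of a convergent series converges).
Step 4: Fix eps > 0. Since sum_k m(|f_k - f| > eps) < infinity, the Borel-Cantelli lemma gives
        m(limsup_k {|f_k - f| > eps}) = 0, i.e. for a.e. x, |f_k(x) - f(x)| <= eps for all large k.
        Applying this with eps = 1/j for j = 1, 2, ... and intersecting the countably many full-measure sets,
        for a.e. x we get limsup_k |f_k(x) - f(x)| <= 1/j for every j, hence f_k -> f almost everywhere.
Conclusion: series converges; Borel-Cantelli yields f_k -> f a.e.


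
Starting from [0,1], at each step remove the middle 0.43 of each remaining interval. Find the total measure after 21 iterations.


Step 1: At each step, fraction remaining = 1 - 0.43 = 0.57
Step 2: After 21 steps, measure = (0.57)^21
Result = 7.470884e-06


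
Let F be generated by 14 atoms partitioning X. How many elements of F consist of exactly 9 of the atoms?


Each element of F is a union of some subset of the 14 atoms.
Elements that are unions of exactly 9 atoms correspond to 9-element subsets of the 14 atoms.
Count = C(14, 9) = 14! / (9! * 5!) = 2002.


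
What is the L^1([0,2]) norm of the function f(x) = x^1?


Step 1: ||f||_1 = (integral_0^2 |x^1|^1 dx)^(1/1)
     = (integral_0^2 x^1 dx)^(1/1)
Step 2: integral_0^2 x^1 dx = [x^2/(2)] from 0 to 2 = 2^2/2
     = 4/2 = 2
Step 3: ||f||_1 = (2)^(1/1) = 2


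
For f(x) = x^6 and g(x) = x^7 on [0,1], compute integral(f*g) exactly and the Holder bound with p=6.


Step 1: Exact integral of f*g = integral(x^13, 0, 1) = 1/14
     = 0.071429
Step 2: Holder bound with p=6, q=1.2:
  ||f||_p = (integral x^36 dx)^(1/6) = (1/37)^(1/6) = 0.547814
  ||g||_q = (integral x^8.4 dx)^(1/1.2) = (1/9.4)^(1/1.2) = 0.154547
Step 3: Holder bound = ||f||_p * ||g||_q = 0.547814 * 0.154547 = 0.084663
Verification: 0.071429 <= 0.084663 (Holder holds)


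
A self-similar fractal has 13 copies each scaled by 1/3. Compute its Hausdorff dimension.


For a self-similar set with N copies scaled by 1/r:
dim_H = log(N)/log(r) = log(13)/log(3)
= 2.564949/1.098612
= 2.334718


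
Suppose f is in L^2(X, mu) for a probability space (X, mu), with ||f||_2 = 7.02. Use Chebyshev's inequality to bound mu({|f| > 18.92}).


Chebyshev/Markov inequality: mu(|f| > eps) <= (||f||_p / eps)^p
Step 1: ||f||_2 / eps = 7.02 / 18.92 = 0.371036
Step 2: Raise to power p = 2:
  (0.371036)^2 = 0.137668
Step 3: Therefore mu(|f| > 18.92) <= 0.137668


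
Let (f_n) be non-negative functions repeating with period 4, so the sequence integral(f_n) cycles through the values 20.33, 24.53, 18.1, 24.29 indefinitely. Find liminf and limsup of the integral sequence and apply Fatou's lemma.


The sequence (integral(f_n)) is periodic with period 4, repeating the values 20.33, 24.53, 18.1, 24.29 indefinitely.
Step 1: For a periodic sequence, every tail (a_m, a_(m+1), ...) contains all 4 period values infinitely often.
Step 2: Hence inf of every tail = min of the period values = min(20.33, 24.53, 18.1, 24.29) = 18.1.
        liminf_n integral(f_n) = sup over m of (inf of tail from m) = 18.1.
Step 3: Similarly sup of every tail = max of the period values = 24.53.
        limsup_n integral(f_n) = 24.53.
Step 4: Fatou's lemma: integral(liminf_n f_n) <= liminf_n integral(f_n) = 18.1.
        So the integral of the pointwise liminf is at most 18.1.


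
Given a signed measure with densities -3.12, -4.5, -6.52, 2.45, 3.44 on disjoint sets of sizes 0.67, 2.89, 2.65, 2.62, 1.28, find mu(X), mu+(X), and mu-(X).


Step 1: Compute signed measure on each set:
  Set 1: -3.12 * 0.67 = -2.0904
  Set 2: -4.5 * 2.89 = -13.005
  Set 3: -6.52 * 2.65 = -17.278
  Set 4: 2.45 * 2.62 = 6.419
  Set 5: 3.44 * 1.28 = 4.4032
Step 2: Total signed measure = (-2.0904) + (-13.005) + (-17.278) + (6.419) + (4.4032)
     = -21.5512
Step 3: Positive part mu+(X) = sum of positive contributions = 10.8222
Step 4: Negative part mu-(X) = |sum of negative contributions| = 32.3734


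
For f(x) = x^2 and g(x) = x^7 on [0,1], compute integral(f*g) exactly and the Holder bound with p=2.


Step 1: Exact integral of f*g = integral(x^9, 0, 1) = 1/10
     = 0.1
Step 2: Holder bound with p=2, q=2:
  ||f||_p = (integral x^4 dx)^(1/2) = (1/5)^(1/2) = 0.447214
  ||g||_q = (integral x^14 dx)^(1/2) = (1/15)^(1/2) = 0.258199
Step 3: Holder bound = ||f||_p * ||g||_q = 0.447214 * 0.258199 = 0.11547
Verification: 0.1 <= 0.11547 (Holder holds)


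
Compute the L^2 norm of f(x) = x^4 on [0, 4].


Step 1: ||f||_2 = (integral_0^4 |x^4|^2 dx)^(1/2)
     = (integral_0^4 x^8 dx)^(1/2)
Step 2: integral_0^4 x^8 dx = [x^9/(9)] from 0 to 4 = 4^9/9
     = 262144/9 = 29127.111111
Step 3: ||f||_2 = (29127.111111)^(1/2) = 170.666667


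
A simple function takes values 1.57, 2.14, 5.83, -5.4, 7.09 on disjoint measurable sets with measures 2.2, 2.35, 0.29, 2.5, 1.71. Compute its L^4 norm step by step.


Step 1: Compute |f_i|^4 for each value:
  |1.57|^4 = 6.075732
  |2.14|^4 = 20.972736
  |5.83|^4 = 1155.245323
  |-5.4|^4 = 850.3056
  |7.09|^4 = 2526.881878
Step 2: Multiply by measures and sum:
  6.075732 * 2.2 = 13.36661
  20.972736 * 2.35 = 49.28593
  1155.245323 * 0.29 = 335.021144
  850.3056 * 2.5 = 2125.764
  2526.881878 * 1.71 = 4320.968011
Sum = 13.36661 + 49.28593 + 335.021144 + 2125.764 + 4320.968011 = 6844.405695
Step 3: Take the p-th root:
||f||_4 = (6844.405695)^(1/4) = 9.095654


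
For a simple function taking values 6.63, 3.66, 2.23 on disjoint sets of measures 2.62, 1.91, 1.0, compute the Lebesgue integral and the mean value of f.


Step 1: Integral = sum(value_i * measure_i)
= 6.63*2.62 + 3.66*1.91 + 2.23*1.0
= 17.3706 + 6.9906 + 2.23
= 26.5912
Step 2: Total measure of domain = 2.62 + 1.91 + 1.0 = 5.53
Step 3: Average value = 26.5912 / 5.53 = 4.808535


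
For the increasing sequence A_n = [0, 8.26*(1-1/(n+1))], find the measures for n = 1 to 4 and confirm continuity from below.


By continuity of measure from below: if A_n increases to A, then m(A_n) -> m(A).
Here A = [0, 8.26], so m(A) = 8.26
Step 1: a_1 = 8.26*(1 - 1/2) = 4.13, m(A_1) = 4.13
Step 2: a_2 = 8.26*(1 - 1/3) = 5.5067, m(A_2) = 5.5067
Step 3: a_3 = 8.26*(1 - 1/4) = 6.195, m(A_3) = 6.195
Step 4: a_4 = 8.26*(1 - 1/5) = 6.608, m(A_4) = 6.608
Limit: m(A_n) -> m([0,8.26]) = 8.26


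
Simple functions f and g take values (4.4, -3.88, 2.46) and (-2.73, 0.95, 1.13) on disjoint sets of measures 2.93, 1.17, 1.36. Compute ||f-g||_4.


Step 1: Compute differences f_i - g_i:
  4.4 - -2.73 = 7.13
  -3.88 - 0.95 = -4.83
  2.46 - 1.13 = 1.33
Step 2: Compute |diff|^4 * measure for each set:
  |7.13|^4 * 2.93 = 2584.390402 * 2.93 = 7572.263877
  |-4.83|^4 * 1.17 = 544.237575 * 1.17 = 636.757963
  |1.33|^4 * 1.36 = 3.129007 * 1.36 = 4.25545
Step 3: Sum = 8213.27729
Step 4: ||f-g||_4 = (8213.27729)^(1/4) = 9.519828


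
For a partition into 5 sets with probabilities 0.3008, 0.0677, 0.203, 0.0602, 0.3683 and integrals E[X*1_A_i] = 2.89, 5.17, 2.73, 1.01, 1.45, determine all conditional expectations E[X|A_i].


For each cell A_i: E[X|A_i] = E[X*1_A_i] / P(A_i)
Step 1: E[X|A_1] = 2.89 / 0.3008 = 9.607713
Step 2: E[X|A_2] = 5.17 / 0.0677 = 76.366322
Step 3: E[X|A_3] = 2.73 / 0.203 = 13.448276
Step 4: E[X|A_4] = 1.01 / 0.0602 = 16.777409
Step 5: E[X|A_5] = 1.45 / 0.3683 = 3.937008
Verification: E[X] = sum E[X*1_A_i] = 2.89 + 5.17 + 2.73 + 1.01 + 1.45 = 13.25


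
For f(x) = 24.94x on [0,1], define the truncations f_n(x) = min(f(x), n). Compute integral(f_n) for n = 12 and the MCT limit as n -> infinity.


f(x) = 24.94x on [0,1]; f_n(x) = min(24.94x, n). At n = 12:
Step 1: f(x) reaches 12 at x = 12/24.94 = 0.481155
Step 2: integral(f_12) = integral(24.94x, 0, 0.481155) + integral(12, 0.481155, 1)
       = 24.94*0.481155^2/2 + 12*(1 - 0.481155)
       = 2.886929 + 6.226143
       = 9.113071
Step 3: As n -> infinity, f_n increases to f, so by MCT integral(f_n) -> integral(f) = 24.94/2 = 12.47.
Convergence: integral(f_12) = 9.113071 -> 12.47 as n -> infinity


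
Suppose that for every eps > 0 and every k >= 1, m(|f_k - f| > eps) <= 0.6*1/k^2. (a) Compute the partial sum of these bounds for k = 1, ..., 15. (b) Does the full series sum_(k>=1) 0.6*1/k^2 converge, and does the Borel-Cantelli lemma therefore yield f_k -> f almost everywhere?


Step 1: List the terms 0.6*1/k^2 for k = 1 to 15:
  k=1: 0.6
  k=2: 0.15
  k=3: 0.066667
  k=4: 0.0375
  k=5: 0.024
  k=6: 0.016667
  k=7: 0.012245
  k=8: 0.009375
  k=9: 0.007407
  k=10: 0.006
  k=11: 0.004959
  k=12: 0.004167
  k=13: 0.00355
  k=14: 0.003061
  k=15: 0.002667
Step 2: Partial sum = 0.6 + 0.15 + 0.066667 + 0.0375 + 0.024 + 0.016667 + 0.012245 + 0.009375 + 0.007407 + 0.006 + 0.004959 + 0.004167 + 0.00355 + 0.003061 + 0.002667
     = 0.948264
Step 3: The full series sum_(k>=1) 0.6*1/k^2 converges (p-series with p = 2 > 1; a constant multiple of a convergent series converges).
Step 4: Fix eps > 0. Since sum_k m(|f_k - f| > eps) < infinity, the Borel-Cantelli lemma gives
        m(limsup_k {|f_k - f| > eps}) = 0, i.e. for a.e. x, |f_k(x) - f(x)| <= eps for all large k.
        Applying this with eps = 1/j for j = 1, 2, ... and intersecting the countably many full-measure sets,
        for a.e. x we get limsup_k |f_k(x) - f(x)| <= 1/j for every j, hence f_k -> f almost everywhere.
Conclusion: series converges; Borel-Cantelli yields f_k -> f a.e.


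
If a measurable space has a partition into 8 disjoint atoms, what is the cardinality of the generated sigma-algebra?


Each element of the sigma-algebra is a union of some subset of the 8 atoms.
The number of such subsets is 2^8 = 256.


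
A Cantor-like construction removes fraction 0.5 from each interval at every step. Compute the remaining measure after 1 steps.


Step 1: At each step, fraction remaining = 1 - 0.5 = 0.5
Step 2: After 1 steps, measure = (0.5)^1
Step 3: Computing the power step by step:
  After step 1: 0.5
Result = 0.5


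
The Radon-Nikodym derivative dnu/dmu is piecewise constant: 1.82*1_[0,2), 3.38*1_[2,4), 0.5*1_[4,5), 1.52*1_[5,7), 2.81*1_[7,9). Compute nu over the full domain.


Integrate each piece of the Radon-Nikodym derivative:
Step 1: integral_0^2 1.82 dx = 1.82*(2-0) = 1.82*2 = 3.64
Step 2: integral_2^4 3.38 dx = 3.38*(4-2) = 3.38*2 = 6.76
Step 3: integral_4^5 0.5 dx = 0.5*(5-4) = 0.5*1 = 0.5
Step 4: integral_5^7 1.52 dx = 1.52*(7-5) = 1.52*2 = 3.04
Step 5: integral_7^9 2.81 dx = 2.81*(9-7) = 2.81*2 = 5.62
Total: 3.64 + 6.76 + 0.5 + 3.04 + 5.62 = 19.56


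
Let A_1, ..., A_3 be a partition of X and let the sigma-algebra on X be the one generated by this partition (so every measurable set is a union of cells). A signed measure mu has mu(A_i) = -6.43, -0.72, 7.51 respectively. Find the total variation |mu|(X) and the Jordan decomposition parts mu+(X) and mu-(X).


Step 1: Every measurable set is a union of atoms (the cells / points), so a Hahn decomposition is
  obtained by grouping atoms by sign: P = union of atoms with mu > 0, N = union of the remaining atoms.
  Atoms in P (indices): 3;  atoms in N (indices): 1, 2
  Positive values: 7.51
  Negative values: -6.43, -0.72
Step 2: mu+(X) = mu(P) = sum of positive atom values = 7.51
Step 3: mu-(X) = -mu(N) = sum of |negative atom values| = 7.15
Step 4: |mu|(X) = mu+(X) + mu-(X) = 7.51 + 7.15 = 14.66


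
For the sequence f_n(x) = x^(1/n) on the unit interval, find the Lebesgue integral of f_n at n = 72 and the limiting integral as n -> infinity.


At n = 72: f_72(x) = x^(1/72).
Step 1: integral(x^(1/72), 0, 1) = [x^(1/72+1) / (1/72+1)] from 0 to 1
     = 1 / (1/72 + 1) = 1 / ((72+1)/72) = 72/(72+1)
     = 72/73 = 0.986301
Step 2: As n -> infinity, f_n(x) = x^(1/n) -> 1 for x in (0,1], and f_n is increasing in n.
By MCT, lim_n integral(f_n) = integral(lim_n f_n) = integral(1, 0, 1) = 1.
Step 3: Verify convergence: 72/73 = 0.986301 -> 1


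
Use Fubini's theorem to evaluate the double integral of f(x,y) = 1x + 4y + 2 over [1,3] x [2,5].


By Fubini, integrate in x first, then y.
Step 1: Fix y, integrate over x in [1,3]:
  integral(1x + 4y + 2, x=1..3)
  = 1*(3^2 - 1^2)/2 + (4y + 2)*(3 - 1)
  = 4 + (4y + 2)*2
  = 4 + 8y + 4
  = 8 + 8y
Step 2: Integrate over y in [2,5]:
  integral(8 + 8y, y=2..5)
  = 8*3 + 8*(5^2 - 2^2)/2
  = 24 + 84
  = 108


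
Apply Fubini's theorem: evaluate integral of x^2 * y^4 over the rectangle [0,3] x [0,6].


By Fubini's theorem, the double integral factors as a product of single integrals:
Step 1: integral_0^3 x^2 dx = [x^3/3] from 0 to 3
     = 3^3/3 = 9
Step 2: integral_0^6 y^4 dy = [y^5/5] from 0 to 6
     = 6^5/5 = 1555.2
Step 3: Double integral = 9 * 1555.2 = 13996.8


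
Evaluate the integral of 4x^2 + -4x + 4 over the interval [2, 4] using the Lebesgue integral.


The Lebesgue integral of a Riemann-integrable function agrees with the Riemann integral.
Antiderivative F(x) = (4/3)x^3 + (-4/2)x^2 + 4x
F(4) = (4/3)*4^3 + (-4/2)*4^2 + 4*4
     = (4/3)*64 + (-4/2)*16 + 4*4
     = 85.333333 + -32 + 16
     = 69.333333
F(2) = 10.666667
Integral = F(4) - F(2) = 69.333333 - 10.666667 = 58.666667


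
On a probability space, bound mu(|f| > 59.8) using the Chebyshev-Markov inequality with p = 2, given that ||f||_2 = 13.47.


Chebyshev/Markov inequality: mu(|f| > eps) <= (||f||_p / eps)^p
Step 1: ||f||_2 / eps = 13.47 / 59.8 = 0.225251
Step 2: Raise to power p = 2:
  (0.225251)^2 = 0.050738
Step 3: Therefore mu(|f| > 59.8) <= 0.050738


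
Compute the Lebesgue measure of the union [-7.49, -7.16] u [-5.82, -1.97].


For pairwise disjoint intervals, m(union) = sum of lengths.
= (-7.16 - -7.49) + (-1.97 - -5.82)
= 0.33 + 3.85
= 4.18


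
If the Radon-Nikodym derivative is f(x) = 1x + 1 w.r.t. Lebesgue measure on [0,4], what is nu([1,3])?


nu(A) = integral_A (dnu/dmu) dmu = integral_1^3 (1x + 1) dx
Step 1: Antiderivative F(x) = (1/2)x^2 + 1x
Step 2: F(3) = (1/2)*3^2 + 1*3 = 4.5 + 3 = 7.5
Step 3: F(1) = (1/2)*1^2 + 1*1 = 0.5 + 1 = 1.5
Step 4: nu([1,3]) = F(3) - F(1) = 7.5 - 1.5 = 6


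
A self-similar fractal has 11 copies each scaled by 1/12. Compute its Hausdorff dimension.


For a self-similar set with N copies scaled by 1/r:
dim_H = log(N)/log(r) = log(11)/log(12)
= 2.397895/2.484907
= 0.964984


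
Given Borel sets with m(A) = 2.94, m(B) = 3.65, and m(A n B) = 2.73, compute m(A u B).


By inclusion-exclusion: m(A u B) = m(A) + m(B) - m(A n B)
= 2.94 + 3.65 - 2.73
= 3.86


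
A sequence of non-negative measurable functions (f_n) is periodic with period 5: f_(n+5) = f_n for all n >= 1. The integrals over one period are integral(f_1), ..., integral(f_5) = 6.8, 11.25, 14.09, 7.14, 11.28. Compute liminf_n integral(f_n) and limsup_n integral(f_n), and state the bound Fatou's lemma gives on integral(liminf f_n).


The sequence (integral(f_n)) is periodic with period 5, repeating the values 6.8, 11.25, 14.09, 7.14, 11.28 indefinitely.
Step 1: For a periodic sequence, every tail (a_m, a_(m+1), ...) contains all 5 period values infinitely often.
Step 2: Hence inf of every tail = min of the period values = min(6.8, 11.25, 14.09, 7.14, 11.28) = 6.8.
        liminf_n integral(f_n) = sup over m of (inf of tail from m) = 6.8.
Step 3: Similarly sup of every tail = max of the period values = 14.09.
        limsup_n integral(f_n) = 14.09.
Step 4: Fatou's lemma: integral(liminf_n f_n) <= liminf_n integral(f_n) = 6.8.
        So the integral of the pointwise liminf is at most 6.8.


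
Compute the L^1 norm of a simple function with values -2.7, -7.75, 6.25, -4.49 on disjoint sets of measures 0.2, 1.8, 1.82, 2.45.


Step 1: Compute |f_i|^1 for each value:
  |-2.7|^1 = 2.7
  |-7.75|^1 = 7.75
  |6.25|^1 = 6.25
  |-4.49|^1 = 4.49
Step 2: Multiply by measures and sum:
  2.7 * 0.2 = 0.54
  7.75 * 1.8 = 13.95
  6.25 * 1.82 = 11.375
  4.49 * 2.45 = 11.0005
Sum = 0.54 + 13.95 + 11.375 + 11.0005 = 36.8655
Step 3: Take the p-th root:
||f||_1 = (36.8655)^(1/1) = 36.8655


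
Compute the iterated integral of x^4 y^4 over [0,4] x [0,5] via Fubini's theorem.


By Fubini's theorem, the double integral factors as a product of single integrals:
Step 1: integral_0^4 x^4 dx = [x^5/5] from 0 to 4
     = 4^5/5 = 204.8
Step 2: integral_0^5 y^4 dy = [y^5/5] from 0 to 5
     = 5^5/5 = 625
Step 3: Double integral = 204.8 * 625 = 128000


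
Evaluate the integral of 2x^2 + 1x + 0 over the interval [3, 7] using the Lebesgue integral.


The Lebesgue integral of a Riemann-integrable function agrees with the Riemann integral.
Antiderivative F(x) = (2/3)x^3 + (1/2)x^2 + 0x
F(7) = (2/3)*7^3 + (1/2)*7^2 + 0*7
     = (2/3)*343 + (1/2)*49 + 0*7
     = 228.666667 + 24.5 + 0
     = 253.166667
F(3) = 22.5
Integral = F(7) - F(3) = 253.166667 - 22.5 = 230.666667


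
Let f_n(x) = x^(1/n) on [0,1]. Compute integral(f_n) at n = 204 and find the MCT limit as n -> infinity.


At n = 204: f_204(x) = x^(1/204).
Step 1: integral(x^(1/204), 0, 1) = [x^(1/204+1) / (1/204+1)] from 0 to 1
     = 1 / (1/204 + 1) = 1 / ((204+1)/204) = 204/(204+1)
     = 204/205 = 0.995122
Step 2: As n -> infinity, f_n(x) = x^(1/n) -> 1 for x in (0,1], and f_n is increasing in n.
By MCT, lim_n integral(f_n) = integral(lim_n f_n) = integral(1, 0, 1) = 1.
Step 3: Verify convergence: 204/205 = 0.995122 -> 1


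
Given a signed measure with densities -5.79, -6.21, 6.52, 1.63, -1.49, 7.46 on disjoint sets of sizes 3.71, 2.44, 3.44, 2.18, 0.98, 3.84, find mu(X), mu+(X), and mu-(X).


Step 1: Compute signed measure on each set:
  Set 1: -5.79 * 3.71 = -21.4809
  Set 2: -6.21 * 2.44 = -15.1524
  Set 3: 6.52 * 3.44 = 22.4288
  Set 4: 1.63 * 2.18 = 3.5534
  Set 5: -1.49 * 0.98 = -1.4602
  Set 6: 7.46 * 3.84 = 28.6464
Step 2: Total signed measure = (-21.4809) + (-15.1524) + (22.4288) + (3.5534) + (-1.4602) + (28.6464)
     = 16.5351
Step 3: Positive part mu+(X) = sum of positive contributions = 54.6286
Step 4: Negative part mu-(X) = |sum of negative contributions| = 38.0935


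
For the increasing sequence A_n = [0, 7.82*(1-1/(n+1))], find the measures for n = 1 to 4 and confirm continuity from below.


By continuity of measure from below: if A_n increases to A, then m(A_n) -> m(A).
Here A = [0, 7.82], so m(A) = 7.82
Step 1: a_1 = 7.82*(1 - 1/2) = 3.91, m(A_1) = 3.91
Step 2: a_2 = 7.82*(1 - 1/3) = 5.2133, m(A_2) = 5.2133
Step 3: a_3 = 7.82*(1 - 1/4) = 5.865, m(A_3) = 5.865
Step 4: a_4 = 7.82*(1 - 1/5) = 6.256, m(A_4) = 6.256
Limit: m(A_n) -> m([0,7.82]) = 7.82


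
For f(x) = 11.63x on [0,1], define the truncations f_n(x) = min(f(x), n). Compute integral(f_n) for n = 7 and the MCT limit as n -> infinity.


f(x) = 11.63x on [0,1]; f_n(x) = min(11.63x, n). At n = 7:
Step 1: f(x) reaches 7 at x = 7/11.63 = 0.601892
Step 2: integral(f_7) = integral(11.63x, 0, 0.601892) + integral(7, 0.601892, 1)
       = 11.63*0.601892^2/2 + 7*(1 - 0.601892)
       = 2.106621 + 2.786758
       = 4.893379
Step 3: As n -> infinity, f_n increases to f, so by MCT integral(f_n) -> integral(f) = 11.63/2 = 5.815.
Convergence: integral(f_7) = 4.893379 -> 5.815 as n -> infinity


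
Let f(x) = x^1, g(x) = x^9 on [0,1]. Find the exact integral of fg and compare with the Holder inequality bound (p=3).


Step 1: Exact integral of f*g = integral(x^10, 0, 1) = 1/11
     = 0.090909
Step 2: Holder bound with p=3, q=1.5:
  ||f||_p = (integral x^3 dx)^(1/3) = (1/4)^(1/3) = 0.629961
  ||g||_q = (integral x^13.5 dx)^(1/1.5) = (1/14.5)^(1/1.5) = 0.168172
Step 3: Holder bound = ||f||_p * ||g||_q = 0.629961 * 0.168172 = 0.105942
Verification: 0.090909 <= 0.105942 (Holder holds)


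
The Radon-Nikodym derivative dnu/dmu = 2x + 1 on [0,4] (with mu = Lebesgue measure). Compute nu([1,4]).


nu(A) = integral_A (dnu/dmu) dmu = integral_1^4 (2x + 1) dx
Step 1: Antiderivative F(x) = (2/2)x^2 + 1x
Step 2: F(4) = (2/2)*4^2 + 1*4 = 16 + 4 = 20
Step 3: F(1) = (2/2)*1^2 + 1*1 = 1 + 1 = 2
Step 4: nu([1,4]) = F(4) - F(1) = 20 - 2 = 18


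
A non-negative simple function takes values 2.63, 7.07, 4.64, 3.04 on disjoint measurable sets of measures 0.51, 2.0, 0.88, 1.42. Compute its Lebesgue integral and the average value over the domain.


Step 1: Integral = sum(value_i * measure_i)
= 2.63*0.51 + 7.07*2.0 + 4.64*0.88 + 3.04*1.42
= 1.3413 + 14.14 + 4.0832 + 4.3168
= 23.8813
Step 2: Total measure of domain = 0.51 + 2.0 + 0.88 + 1.42 = 4.81
Step 3: Average value = 23.8813 / 4.81 = 4.964927


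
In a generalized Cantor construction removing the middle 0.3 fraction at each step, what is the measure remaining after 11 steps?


Step 1: At each step, fraction remaining = 1 - 0.3 = 0.7
Step 2: After 11 steps, measure = (0.7)^11
Result = 0.019773


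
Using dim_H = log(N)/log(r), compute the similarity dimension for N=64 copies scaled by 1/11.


For a self-similar set with N copies scaled by 1/r:
dim_H = log(N)/log(r) = log(64)/log(11)
= 4.158883/2.397895
= 1.734389


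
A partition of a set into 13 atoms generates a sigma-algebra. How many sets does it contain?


Each element of the sigma-algebra is a union of some subset of the 13 atoms.
The number of such subsets is 2^13 = 8192.


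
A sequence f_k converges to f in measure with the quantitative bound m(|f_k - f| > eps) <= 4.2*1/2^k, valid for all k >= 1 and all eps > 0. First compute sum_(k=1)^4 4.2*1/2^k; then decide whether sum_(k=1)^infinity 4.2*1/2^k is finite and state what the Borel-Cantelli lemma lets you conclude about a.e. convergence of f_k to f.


Step 1: List the terms 4.2*1/2^k for k = 1 to 4:
  k=1: 2.1
  k=2: 1.05
  k=3: 0.525
  k=4: 0.2625
Step 2: Partial sum = 2.1 + 1.05 + 0.525 + 0.2625
     = 3.9375
Step 3: The full series sum_(k>=1) 4.2*1/2^k converges (geometric series with ratio 1/2 < 1; a constant multiple of a convergent series converges).
Step 4: Fix eps > 0. Since sum_k m(|f_k - f| > eps) < infinity, the Borel-Cantelli lemma gives
        m(limsup_k {|f_k - f| > eps}) = 0, i.e. for a.e. x, |f_k(x) - f(x)| <= eps for all large k.
        Applying this with eps = 1/j for j = 1, 2, ... and intersecting the countably many full-measure sets,
        for a.e. x we get limsup_k |f_k(x) - f(x)| <= 1/j for every j, hence f_k -> f almost everywhere.
Conclusion: series converges; Borel-Cantelli yields f_k -> f a.e.


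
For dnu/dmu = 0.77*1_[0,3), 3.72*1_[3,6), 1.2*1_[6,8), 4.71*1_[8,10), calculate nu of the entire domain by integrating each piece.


Integrate each piece of the Radon-Nikodym derivative:
Step 1: integral_0^3 0.77 dx = 0.77*(3-0) = 0.77*3 = 2.31
Step 2: integral_3^6 3.72 dx = 3.72*(6-3) = 3.72*3 = 11.16
Step 3: integral_6^8 1.2 dx = 1.2*(8-6) = 1.2*2 = 2.4
Step 4: integral_8^10 4.71 dx = 4.71*(10-8) = 4.71*2 = 9.42
Total: 2.31 + 11.16 + 2.4 + 9.42 = 25.29


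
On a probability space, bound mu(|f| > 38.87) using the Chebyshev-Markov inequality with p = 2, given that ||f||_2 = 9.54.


Chebyshev/Markov inequality: mu(|f| > eps) <= (||f||_p / eps)^p
Step 1: ||f||_2 / eps = 9.54 / 38.87 = 0.245433
Step 2: Raise to power p = 2:
  (0.245433)^2 = 0.060238
Step 3: Therefore mu(|f| > 38.87) <= 0.060238


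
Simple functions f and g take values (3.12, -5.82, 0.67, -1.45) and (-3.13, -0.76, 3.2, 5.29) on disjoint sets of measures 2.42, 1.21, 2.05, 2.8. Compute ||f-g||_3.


Step 1: Compute differences f_i - g_i:
  3.12 - -3.13 = 6.25
  -5.82 - -0.76 = -5.06
  0.67 - 3.2 = -2.53
  -1.45 - 5.29 = -6.74
Step 2: Compute |diff|^3 * measure for each set:
  |6.25|^3 * 2.42 = 244.140625 * 2.42 = 590.820312
  |-5.06|^3 * 1.21 = 129.554216 * 1.21 = 156.760601
  |-2.53|^3 * 2.05 = 16.194277 * 2.05 = 33.198268
  |-6.74|^3 * 2.8 = 306.182024 * 2.8 = 857.309667
Step 3: Sum = 1638.088849
Step 4: ||f-g||_3 = (1638.088849)^(1/3) = 11.788154


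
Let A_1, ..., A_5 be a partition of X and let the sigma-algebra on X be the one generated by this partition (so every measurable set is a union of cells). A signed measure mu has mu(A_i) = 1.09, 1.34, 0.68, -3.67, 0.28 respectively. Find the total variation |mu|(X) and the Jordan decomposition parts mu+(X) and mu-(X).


Step 1: Every measurable set is a union of atoms (the cells / points), so a Hahn decomposition is
  obtained by grouping atoms by sign: P = union of atoms with mu > 0, N = union of the remaining atoms.
  Atoms in P (indices): 1, 2, 3, 5;  atoms in N (indices): 4
  Positive values: 1.09, 1.34, 0.68, 0.28
  Negative values: -3.67
Step 2: mu+(X) = mu(P) = sum of positive atom values = 3.39
Step 3: mu-(X) = -mu(N) = sum of |negative atom values| = 3.67
Step 4: |mu|(X) = mu+(X) + mu-(X) = 3.39 + 3.67 = 7.06


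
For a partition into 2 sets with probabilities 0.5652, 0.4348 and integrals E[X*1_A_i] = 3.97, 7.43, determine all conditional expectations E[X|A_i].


For each cell A_i: E[X|A_i] = E[X*1_A_i] / P(A_i)
Step 1: E[X|A_1] = 3.97 / 0.5652 = 7.024062
Step 2: E[X|A_2] = 7.43 / 0.4348 = 17.088316
Verification: E[X] = sum E[X*1_A_i] = 3.97 + 7.43 = 11.4


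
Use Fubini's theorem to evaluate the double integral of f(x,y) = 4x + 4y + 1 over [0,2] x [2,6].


By Fubini, integrate in x first, then y.
Step 1: Fix y, integrate over x in [0,2]:
  integral(4x + 4y + 1, x=0..2)
  = 4*(2^2 - 0^2)/2 + (4y + 1)*(2 - 0)
  = 8 + (4y + 1)*2
  = 8 + 8y + 2
  = 10 + 8y
Step 2: Integrate over y in [2,6]:
  integral(10 + 8y, y=2..6)
  = 10*4 + 8*(6^2 - 2^2)/2
  = 40 + 128
  = 168


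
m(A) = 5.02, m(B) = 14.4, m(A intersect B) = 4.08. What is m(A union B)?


By inclusion-exclusion: m(A u B) = m(A) + m(B) - m(A n B)
= 5.02 + 14.4 - 4.08
= 15.34


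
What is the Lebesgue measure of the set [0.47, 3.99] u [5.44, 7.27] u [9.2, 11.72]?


For pairwise disjoint intervals, m(union) = sum of lengths.
= (3.99 - 0.47) + (7.27 - 5.44) + (11.72 - 9.2)
= 3.52 + 1.83 + 2.52
= 7.87


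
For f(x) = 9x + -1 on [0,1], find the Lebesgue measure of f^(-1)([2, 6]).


f^(-1)([2, 6]) = {x : 2 <= 9x + -1 <= 6}
Solving: (2 - -1)/9 <= x <= (6 - -1)/9
= [0.333333, 0.777778]
Intersecting with [0,1]: [0.333333, 0.777778]
Measure = 0.777778 - 0.333333 = 0.444444


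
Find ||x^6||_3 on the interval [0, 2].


Step 1: ||f||_3 = (integral_0^2 |x^6|^3 dx)^(1/3)
     = (integral_0^2 x^18 dx)^(1/3)
Step 2: integral_0^2 x^18 dx = [x^19/(19)] from 0 to 2 = 2^19/19
     = 524288/19 = 27594.105263
Step 3: ||f||_3 = (27594.105263)^(1/3) = 30.218445


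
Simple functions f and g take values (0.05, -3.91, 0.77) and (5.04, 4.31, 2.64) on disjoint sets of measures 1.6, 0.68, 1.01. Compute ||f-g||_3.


Step 1: Compute differences f_i - g_i:
  0.05 - 5.04 = -4.99
  -3.91 - 4.31 = -8.22
  0.77 - 2.64 = -1.87
Step 2: Compute |diff|^3 * measure for each set:
  |-4.99|^3 * 1.6 = 124.251499 * 1.6 = 198.802398
  |-8.22|^3 * 0.68 = 555.412248 * 0.68 = 377.680329
  |-1.87|^3 * 1.01 = 6.539203 * 1.01 = 6.604595
Step 3: Sum = 583.087322
Step 4: ||f-g||_3 = (583.087322)^(1/3) = 8.354322


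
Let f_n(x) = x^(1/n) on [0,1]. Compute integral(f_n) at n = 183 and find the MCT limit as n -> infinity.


At n = 183: f_183(x) = x^(1/183).
Step 1: integral(x^(1/183), 0, 1) = [x^(1/183+1) / (1/183+1)] from 0 to 1
     = 1 / (1/183 + 1) = 1 / ((183+1)/183) = 183/(183+1)
     = 183/184 = 0.994565
Step 2: As n -> infinity, f_n(x) = x^(1/n) -> 1 for x in (0,1], and f_n is increasing in n.
By MCT, lim_n integral(f_n) = integral(lim_n f_n) = integral(1, 0, 1) = 1.
Step 3: Verify convergence: 183/184 = 0.994565 -> 1


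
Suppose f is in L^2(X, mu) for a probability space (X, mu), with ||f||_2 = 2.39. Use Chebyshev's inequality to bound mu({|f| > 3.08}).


Chebyshev/Markov inequality: mu(|f| > eps) <= (||f||_p / eps)^p
Step 1: ||f||_2 / eps = 2.39 / 3.08 = 0.775974
Step 2: Raise to power p = 2:
  (0.775974)^2 = 0.602136
Step 3: Therefore mu(|f| > 3.08) <= 0.602136


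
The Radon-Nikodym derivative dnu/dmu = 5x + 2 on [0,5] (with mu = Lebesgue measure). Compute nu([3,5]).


nu(A) = integral_A (dnu/dmu) dmu = integral_3^5 (5x + 2) dx
Step 1: Antiderivative F(x) = (5/2)x^2 + 2x
Step 2: F(5) = (5/2)*5^2 + 2*5 = 62.5 + 10 = 72.5
Step 3: F(3) = (5/2)*3^2 + 2*3 = 22.5 + 6 = 28.5
Step 4: nu([3,5]) = F(5) - F(3) = 72.5 - 28.5 = 44


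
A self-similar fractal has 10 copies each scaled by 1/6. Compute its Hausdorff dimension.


For a self-similar set with N copies scaled by 1/r:
dim_H = log(N)/log(r) = log(10)/log(6)
= 2.302585/1.791759
= 1.285097


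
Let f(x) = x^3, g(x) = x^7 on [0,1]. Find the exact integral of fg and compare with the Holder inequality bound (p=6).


Step 1: Exact integral of f*g = integral(x^10, 0, 1) = 1/11
     = 0.090909
Step 2: Holder bound with p=6, q=1.2:
  ||f||_p = (integral x^18 dx)^(1/6) = (1/19)^(1/6) = 0.612173
  ||g||_q = (integral x^8.4 dx)^(1/1.2) = (1/9.4)^(1/1.2) = 0.154547
Step 3: Holder bound = ||f||_p * ||g||_q = 0.612173 * 0.154547 = 0.094609
Verification: 0.090909 <= 0.094609 (Holder holds)


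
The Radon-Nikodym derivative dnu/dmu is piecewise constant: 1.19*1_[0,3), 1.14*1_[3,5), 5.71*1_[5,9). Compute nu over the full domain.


Integrate each piece of the Radon-Nikodym derivative:
Step 1: integral_0^3 1.19 dx = 1.19*(3-0) = 1.19*3 = 3.57
Step 2: integral_3^5 1.14 dx = 1.14*(5-3) = 1.14*2 = 2.28
Step 3: integral_5^9 5.71 dx = 5.71*(9-5) = 5.71*4 = 22.84
Total: 3.57 + 2.28 + 22.84 = 28.69


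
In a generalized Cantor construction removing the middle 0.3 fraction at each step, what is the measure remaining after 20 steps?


Step 1: At each step, fraction remaining = 1 - 0.3 = 0.7
Step 2: After 20 steps, measure = (0.7)^20
Result = 7.979227e-04
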